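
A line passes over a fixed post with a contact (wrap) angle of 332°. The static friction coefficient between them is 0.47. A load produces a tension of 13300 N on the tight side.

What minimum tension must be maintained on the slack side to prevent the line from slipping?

Capstan equation at impending slip: T_tight/T_slack = e^{μβ}.
β = 332° = 5.794 rad; e^{μβ} = e^{0.47×5.794} = 15.23.
T_slack = T_tight / e^{μβ} = 13300 / 15.23 = 873 N.

T_min ≈ 873 N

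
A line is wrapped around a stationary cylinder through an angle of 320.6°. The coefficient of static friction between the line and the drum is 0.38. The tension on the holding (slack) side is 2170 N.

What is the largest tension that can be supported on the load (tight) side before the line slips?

At impending slip the capstan equation gives T₂/T₁ = e^{μβ} with β in radians.
β = 320.6° × π/180 = 5.596 rad.
e^{μβ} = e^{0.38×5.596} = 8.384.
T₂ = T₁ · e^{μβ} = 2170 × 8.384 = 18200 N.

T_max ≈ 18200 N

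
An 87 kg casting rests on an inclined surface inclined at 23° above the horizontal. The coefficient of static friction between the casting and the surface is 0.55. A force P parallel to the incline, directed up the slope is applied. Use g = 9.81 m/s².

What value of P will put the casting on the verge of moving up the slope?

P ≈ 766 N

At impending motion up the slope, friction acts down-slope at its limit: f = μ_s N.
P is parallel to the surface, so N = m g cos θ = 786 N.
Along the incline: P = m g sin θ + μ_s N = 333 + 0.55×786 = 766 N.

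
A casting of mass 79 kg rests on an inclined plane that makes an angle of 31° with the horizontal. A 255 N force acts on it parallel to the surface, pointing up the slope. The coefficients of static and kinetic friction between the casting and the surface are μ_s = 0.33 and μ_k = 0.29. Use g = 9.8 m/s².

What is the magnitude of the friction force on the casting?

Perpendicular to the surface, N = m g cos θ = 79·9.8·cos 31° = 663.6 N.
Parallel to the incline, ΣF = 0 gives f = m g sin θ − P = 398.7 − 255 = 143.7 N (up-slope positive).
The static-friction ceiling is μ_s N = 0.33 × 663.6 = 219 N.
Since |143.7| ≤ 219 N, static friction is sufficient; f equals the required value, not μ_s N.

f ≈ 144 N (up the incline)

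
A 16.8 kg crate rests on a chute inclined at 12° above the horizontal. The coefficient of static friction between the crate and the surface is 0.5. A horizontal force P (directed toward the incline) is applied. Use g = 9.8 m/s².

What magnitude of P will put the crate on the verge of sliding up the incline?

P ≈ 131 N

At impending motion up the slope, friction acts down-slope at its limit: f = μ_s N.
Perpendicular to the incline: N = m g cos θ + P sin θ.
Along the incline: P cos θ = m g sin θ + μ_s N = m g sin θ + μ_s (m g cos θ + P sin θ).
Solving, P (cos θ − μ_s sin θ) = m g (sin θ + μ_s cos θ), so P = 16.8×9.8×(sin 12° + 0.5 cos 12°)/(cos 12° − 0.5 sin 12°) = 165×0.697/0.8742 = 131 N.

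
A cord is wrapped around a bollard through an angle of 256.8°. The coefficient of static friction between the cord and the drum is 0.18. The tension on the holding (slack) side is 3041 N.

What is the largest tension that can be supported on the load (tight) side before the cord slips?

At impending slip the capstan equation gives T₂/T₁ = e^{μβ} with β in radians.
β = 256.8° × π/180 = 4.482 rad.
e^{μβ} = e^{0.18×4.482} = 2.241.
T₂ = T₁ · e^{μβ} = 3041 × 2.241 = 6810 N.

T_max ≈ 6810 N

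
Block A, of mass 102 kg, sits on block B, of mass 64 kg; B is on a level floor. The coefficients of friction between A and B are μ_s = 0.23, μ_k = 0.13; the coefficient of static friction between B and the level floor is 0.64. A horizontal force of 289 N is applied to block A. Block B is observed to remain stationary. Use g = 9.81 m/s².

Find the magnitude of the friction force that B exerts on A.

Normal force at the A–B interface: N₁ = m_A g = 1001 N.
Maximum static friction on A from B: μ_s N₁ = 0.23×1001 = 230.1 N.
Since P = 289 N > 230.1 N, A slides on B; the A–B friction is kinetic: f₁ = μ_k N₁ = 0.13×1001 = 130 N.
By Newton's third law B feels 130 N forward from A. With B stationary, the floor's static friction on B balances it: f₂ = 130 N (well within μ_s(m_A+m_B)g = 1042 N).

f ≈ 130 N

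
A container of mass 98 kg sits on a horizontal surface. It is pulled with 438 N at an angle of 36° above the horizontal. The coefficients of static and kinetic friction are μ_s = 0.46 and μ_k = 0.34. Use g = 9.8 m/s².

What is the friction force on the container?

The vertical component of P reduces the normal force: N = m g − P sin α = 960.4 − 257.4 = 703 N.
For equilibrium, f = P cos α = 438×cos 36° = 354.3 N.
The static-friction limit is μ_s N = 323.4 N.
354.3 > 323.4 N → the container slides; f = μ_k N = 0.34×703 = 239 N.

f ≈ 239 N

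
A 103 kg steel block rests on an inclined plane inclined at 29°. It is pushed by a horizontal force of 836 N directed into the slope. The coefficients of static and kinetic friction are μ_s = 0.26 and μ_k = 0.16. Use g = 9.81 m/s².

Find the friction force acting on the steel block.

f ≈ 241 N (down the incline)

Normal direction: N = m g cos θ + P sin θ = 1289 N.
Parallel to the incline: P cos θ − m g sin θ = 731.2 − 489.9 = 241.3 N; the friction needed to balance this is 241.3 N acting down the slope.
Maximum static friction: μ_s N = 0.26 × 1289 = 335.2 N.
Since 241.3 N is within the 335.2 N limit, the steel block stays put and friction is exactly 241 N.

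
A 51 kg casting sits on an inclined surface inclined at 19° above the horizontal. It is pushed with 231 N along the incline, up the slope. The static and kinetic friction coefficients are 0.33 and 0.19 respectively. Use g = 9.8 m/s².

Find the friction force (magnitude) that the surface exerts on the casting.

f ≈ 68.3 N (down the incline)

Perpendicular to the surface, N = m g cos θ = 51·9.8·cos 19° = 472.6 N.
The friction needed for equilibrium is m g sin θ − P = 162.7 − 231 = -68.28 N, measured positive up-slope.
Static friction can supply at most μ_s N = 155.9 N.
Since |-68.28| ≤ 155.9 N, no slip — friction simply equals what equilibrium demands.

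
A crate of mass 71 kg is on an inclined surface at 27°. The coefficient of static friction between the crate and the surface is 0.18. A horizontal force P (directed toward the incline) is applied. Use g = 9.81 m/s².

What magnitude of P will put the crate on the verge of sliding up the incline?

P ≈ 529 N

At impending motion up the slope, friction acts down-slope at its limit: f = μ_s N.
Perpendicular to the incline: N = m g cos θ + P sin θ.
Along the incline: P cos θ = m g sin θ + μ_s N = m g sin θ + μ_s (m g cos θ + P sin θ).
Solving, P (cos θ − μ_s sin θ) = m g (sin θ + μ_s cos θ), so P = 71×9.81×(sin 27° + 0.18 cos 27°)/(cos 27° − 0.18 sin 27°) = 697×0.6144/0.8093 = 529 N.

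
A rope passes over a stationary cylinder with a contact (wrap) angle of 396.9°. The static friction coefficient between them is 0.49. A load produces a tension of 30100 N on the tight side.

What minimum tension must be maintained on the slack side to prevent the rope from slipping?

Capstan equation at impending slip: T_tight/T_slack = e^{μβ}.
β = 396.9° = 6.927 rad; e^{μβ} = e^{0.49×6.927} = 29.79.
T_slack = T_tight / e^{μβ} = 30100 / 29.79 = 1010 N.

T_min ≈ 1010 N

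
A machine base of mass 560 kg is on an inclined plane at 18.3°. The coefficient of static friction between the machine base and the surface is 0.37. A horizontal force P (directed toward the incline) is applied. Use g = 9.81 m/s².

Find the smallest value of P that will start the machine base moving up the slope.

At impending motion up the slope, friction acts down-slope at its limit: f = μ_s N.
Perpendicular to the incline: N = m g cos θ + P sin θ.
Along the incline: P cos θ = m g sin θ + μ_s N = m g sin θ + μ_s (m g cos θ + P sin θ).
Solving, P (cos θ − μ_s sin θ) = m g (sin θ + μ_s cos θ), so P = 560×9.81×(sin 18.3° + 0.37 cos 18.3°)/(cos 18.3° − 0.37 sin 18.3°) = 5490×0.6653/0.8332 = 4390 N.

P ≈ 4390 N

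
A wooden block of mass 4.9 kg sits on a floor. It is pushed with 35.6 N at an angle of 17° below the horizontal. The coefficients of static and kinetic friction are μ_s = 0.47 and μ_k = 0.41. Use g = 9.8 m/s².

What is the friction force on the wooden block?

f ≈ 24 N

The vertical component of P adds to the normal force: N = m g + P sin α = 48.02 + 10.41 = 58.43 N.
For equilibrium, f = P cos α = 35.6×cos 17° = 34.04 N.
The static-friction limit is μ_s N = 27.46 N.
34.04 > 27.46 N → the wooden block slides; f = μ_k N = 0.41×58.43 = 24 N.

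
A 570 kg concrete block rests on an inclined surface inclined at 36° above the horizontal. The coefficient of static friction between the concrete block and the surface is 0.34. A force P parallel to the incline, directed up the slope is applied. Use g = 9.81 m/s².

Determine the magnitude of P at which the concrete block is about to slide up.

At impending motion up the slope, friction acts down-slope at its limit: f = μ_s N.
P is parallel to the surface, so N = m g cos θ = 4520 N.
Along the incline: P = m g sin θ + μ_s N = 3290 + 0.34×4520 = 4820 N.

P ≈ 4820 N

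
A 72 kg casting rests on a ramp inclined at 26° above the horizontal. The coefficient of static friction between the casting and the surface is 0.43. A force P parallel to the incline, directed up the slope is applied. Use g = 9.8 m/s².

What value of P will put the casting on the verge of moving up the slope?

P ≈ 582 N

At impending motion up the slope, friction acts down-slope at its limit: f = μ_s N.
P is parallel to the surface, so N = m g cos θ = 634 N.
Along the incline: P = m g sin θ + μ_s N = 309 + 0.43×634 = 582 N.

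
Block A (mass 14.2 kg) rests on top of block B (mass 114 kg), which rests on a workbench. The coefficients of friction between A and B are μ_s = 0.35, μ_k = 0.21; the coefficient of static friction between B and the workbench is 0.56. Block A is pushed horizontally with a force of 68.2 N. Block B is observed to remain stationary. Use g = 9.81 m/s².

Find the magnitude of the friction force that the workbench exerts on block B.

f ≈ 29.3 N

The normal force B exerts on A is simply A's weight, N₁ = 139.3 N.
So the A–B interface can sustain at most μ_s N₁ = 48.76 N of static friction.
P = 68.2 N exceeds that limit, so A slips over B and the interface friction becomes kinetic: f₁ = μ_k N₁ = 0.21×139.3 = 29.3 N.
By Newton's third law B feels 29.3 N forward from A. With B stationary, the floor's static friction on B balances it: f₂ = 29.3 N (well within μ_s(m_A+m_B)g = 704.3 N).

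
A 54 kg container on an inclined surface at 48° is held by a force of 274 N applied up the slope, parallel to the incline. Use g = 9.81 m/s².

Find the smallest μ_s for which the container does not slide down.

N = m g cos θ = 354.5 N.
Friction must make up the shortfall along the incline: f = m g sin θ − P = 393.7 − 274 = 119.7 N.
At the threshold f = μ_s N, so μ_s,min = 119.7/354.5 = 0.338.

μ_s,min ≈ 0.338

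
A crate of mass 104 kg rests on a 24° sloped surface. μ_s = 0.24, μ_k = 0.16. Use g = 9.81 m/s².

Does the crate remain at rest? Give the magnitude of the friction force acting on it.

f ≈ 149 N

N = m g cos θ = 932 N.
Down-slope weight component: m g sin θ = 415 N.
μ_s N = 224 N.
415 > 224 N, so it slides; kinetic friction f = μ_k N = 0.16×932 = 149 N.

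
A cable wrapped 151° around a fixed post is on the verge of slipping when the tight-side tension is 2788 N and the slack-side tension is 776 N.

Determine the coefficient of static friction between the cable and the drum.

T₂/T₁ = e^{μβ} → μ = ln(T₂/T₁)/β.
β = 151° = 2.635 rad.
μ = ln(2788/776)/2.635 = ln(3.593)/2.635 = 0.485.

μ ≈ 0.485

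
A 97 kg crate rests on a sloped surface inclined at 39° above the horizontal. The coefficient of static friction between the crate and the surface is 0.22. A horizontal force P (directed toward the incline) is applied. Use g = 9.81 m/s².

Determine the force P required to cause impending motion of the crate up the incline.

P ≈ 1190 N

At impending motion up the slope, friction acts down-slope at its limit: f = μ_s N.
Perpendicular to the incline: N = m g cos θ + P sin θ.
Along the incline: P cos θ = m g sin θ + μ_s N = m g sin θ + μ_s (m g cos θ + P sin θ).
Solving, P (cos θ − μ_s sin θ) = m g (sin θ + μ_s cos θ), so P = 97×9.81×(sin 39° + 0.22 cos 39°)/(cos 39° − 0.22 sin 39°) = 952×0.8003/0.6387 = 1190 N.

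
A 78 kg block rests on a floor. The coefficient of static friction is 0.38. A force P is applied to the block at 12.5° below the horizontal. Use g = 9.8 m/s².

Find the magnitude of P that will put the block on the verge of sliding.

P ≈ 325 N

N = m g + P sin α (the push presses the block into the floor).
At impending slip, P cos α = μ_s N = μ_s (m g + P sin α).
Solving: P (cos α − μ_s sin α) = μ_s m g → P = 0.38×764/(cos 12.5° − 0.38 sin 12.5°) = 290/0.894 = 325 N.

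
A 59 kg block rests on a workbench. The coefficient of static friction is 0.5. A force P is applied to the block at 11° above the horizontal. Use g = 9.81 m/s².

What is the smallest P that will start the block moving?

N = m g − P sin α (the pull lifts the block).
At impending slip, P cos α = μ_s N = μ_s (m g − P sin α).
Solving: P (cos α + μ_s sin α) = μ_s m g → P = 0.5×579/(cos 11° + 0.5 sin 11°) = 289/1.077 = 269 N.

P ≈ 269 N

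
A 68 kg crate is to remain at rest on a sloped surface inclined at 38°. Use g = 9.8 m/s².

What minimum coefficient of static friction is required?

At the slip threshold m g sin θ = μ_s m g cos θ, so μ_s,min = tan θ.
μ_s,min = tan 38° = 0.781.

μ_s,min ≈ 0.781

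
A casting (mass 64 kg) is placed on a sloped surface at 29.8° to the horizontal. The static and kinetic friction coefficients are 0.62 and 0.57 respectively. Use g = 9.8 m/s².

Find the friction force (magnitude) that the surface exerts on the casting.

f ≈ 312 N (up the incline)

Normal force: N = m g cos θ = 64 × 9.8 × cos 29.8° = 544.3 N.
For equilibrium along the incline, friction must balance the weight component: f = m g sin θ = 311.7 N up the slope.
Static friction can supply at most μ_s N = 337.4 N.
Since |311.7| ≤ 337.4 N, static friction is sufficient; f equals the required value, not μ_s N.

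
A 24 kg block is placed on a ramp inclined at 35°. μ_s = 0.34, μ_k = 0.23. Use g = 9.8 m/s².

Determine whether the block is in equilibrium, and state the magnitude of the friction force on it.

f ≈ 44.3 N

N = m g cos θ = 193 N.
Down-slope weight component: m g sin θ = 135 N.
μ_s N = 65.5 N.
135 > 65.5 N, so it slides; kinetic friction f = μ_k N = 0.23×193 = 44.3 N.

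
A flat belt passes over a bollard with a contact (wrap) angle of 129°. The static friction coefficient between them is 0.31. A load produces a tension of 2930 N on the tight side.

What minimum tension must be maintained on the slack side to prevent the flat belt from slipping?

Capstan equation at impending slip: T_tight/T_slack = e^{μβ}.
β = 129° = 2.251 rad; e^{μβ} = e^{0.31×2.251} = 2.01.
T_slack = T_tight / e^{μβ} = 2930 / 2.01 = 1460 N.

T_min ≈ 1460 N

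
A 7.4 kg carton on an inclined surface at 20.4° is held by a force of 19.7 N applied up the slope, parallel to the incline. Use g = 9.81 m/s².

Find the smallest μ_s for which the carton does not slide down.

μ_s,min ≈ 0.0824

N = m g cos θ = 68.04 N.
Friction must make up the shortfall along the incline: f = m g sin θ − P = 25.3 − 19.7 = 5.604 N.
At the threshold f = μ_s N, so μ_s,min = 5.604/68.04 = 0.0824.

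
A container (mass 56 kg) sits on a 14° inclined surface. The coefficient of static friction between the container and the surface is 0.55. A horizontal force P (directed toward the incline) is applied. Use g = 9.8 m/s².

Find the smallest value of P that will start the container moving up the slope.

P ≈ 508 N

At impending motion up the slope, friction acts down-slope at its limit: f = μ_s N.
Perpendicular to the incline: N = m g cos θ + P sin θ.
Along the incline: P cos θ = m g sin θ + μ_s N = m g sin θ + μ_s (m g cos θ + P sin θ).
Solving, P (cos θ − μ_s sin θ) = m g (sin θ + μ_s cos θ), so P = 56×9.8×(sin 14° + 0.55 cos 14°)/(cos 14° − 0.55 sin 14°) = 549×0.7756/0.8372 = 508 N.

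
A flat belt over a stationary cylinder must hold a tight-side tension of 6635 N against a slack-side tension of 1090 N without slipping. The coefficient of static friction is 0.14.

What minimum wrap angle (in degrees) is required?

β_min ≈ 739°

T₂/T₁ = e^{μβ} → β = ln(T₂/T₁)/μ.
β = ln(6635/1090)/0.14 = 1.806/0.14 = 12.9 rad.
In degrees: β = 12.9 × 180/π = 739°.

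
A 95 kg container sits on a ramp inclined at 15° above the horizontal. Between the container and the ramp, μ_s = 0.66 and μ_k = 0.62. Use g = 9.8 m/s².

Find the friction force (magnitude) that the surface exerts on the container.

Normal force: N = m g cos θ = 95 × 9.8 × cos 15° = 899.3 N.
For equilibrium along the incline, friction must balance the weight component: f = m g sin θ = 241 N up the slope.
Static friction can supply at most μ_s N = 593.5 N.
Since |241| ≤ 593.5 N, the container remains in static equilibrium and friction takes exactly the required value.

f ≈ 241 N (up the incline)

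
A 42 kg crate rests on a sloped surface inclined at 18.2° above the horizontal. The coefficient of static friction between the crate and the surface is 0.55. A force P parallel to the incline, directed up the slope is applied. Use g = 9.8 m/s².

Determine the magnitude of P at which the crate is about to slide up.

P ≈ 344 N

At impending motion up the slope, friction acts down-slope at its limit: f = μ_s N.
P is parallel to the surface, so N = m g cos θ = 391 N.
Along the incline: P = m g sin θ + μ_s N = 129 + 0.55×391 = 344 N.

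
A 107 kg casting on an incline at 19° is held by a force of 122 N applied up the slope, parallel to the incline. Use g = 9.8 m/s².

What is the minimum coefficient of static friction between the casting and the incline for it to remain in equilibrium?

μ_s,min ≈ 0.221

N = m g cos θ = 991.5 N.
Friction must make up the shortfall along the incline: f = m g sin θ − P = 341.4 − 122 = 219.4 N.
At the threshold f = μ_s N, so μ_s,min = 219.4/991.5 = 0.221.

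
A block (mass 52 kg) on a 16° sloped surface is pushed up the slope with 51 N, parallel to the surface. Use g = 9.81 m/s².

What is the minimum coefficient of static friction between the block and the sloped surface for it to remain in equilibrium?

μ_s,min ≈ 0.183

N = m g cos θ = 490.4 N.
Friction must make up the shortfall along the incline: f = m g sin θ − P = 140.6 − 51 = 89.61 N.
At the threshold f = μ_s N, so μ_s,min = 89.61/490.4 = 0.183.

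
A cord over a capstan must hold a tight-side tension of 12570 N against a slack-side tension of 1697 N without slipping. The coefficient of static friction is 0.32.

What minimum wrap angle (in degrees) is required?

β_min ≈ 359°

T₂/T₁ = e^{μβ} → β = ln(T₂/T₁)/μ.
β = ln(12570/1697)/0.32 = 2.002/0.32 = 6.258 rad.
In degrees: β = 6.258 × 180/π = 359°.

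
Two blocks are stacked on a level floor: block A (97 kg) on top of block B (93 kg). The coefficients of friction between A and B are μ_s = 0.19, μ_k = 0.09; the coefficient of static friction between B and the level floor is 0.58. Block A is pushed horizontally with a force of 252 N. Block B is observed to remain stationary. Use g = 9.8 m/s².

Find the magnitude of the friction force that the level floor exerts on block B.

Normal force at the A–B interface: N₁ = m_A g = 950.6 N.
So the A–B interface can sustain at most μ_s N₁ = 180.6 N of static friction.
Since P = 252 N > 180.6 N, A slides on B; the A–B friction is kinetic: f₁ = μ_k N₁ = 0.09×950.6 = 85.6 N.
By Newton's third law B feels 85.6 N forward from A. With B stationary, the floor's static friction on B balances it: f₂ = 85.6 N (well within μ_s(m_A+m_B)g = 1080 N).

f ≈ 85.6 N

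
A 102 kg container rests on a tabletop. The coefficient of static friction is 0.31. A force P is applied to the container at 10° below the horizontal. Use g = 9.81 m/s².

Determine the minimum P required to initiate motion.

N = m g + P sin α (the push presses the container into the tabletop).
At impending slip, P cos α = μ_s N = μ_s (m g + P sin α).
Solving: P (cos α − μ_s sin α) = μ_s m g → P = 0.31×1000/(cos 10° − 0.31 sin 10°) = 310/0.931 = 333 N.

P ≈ 333 N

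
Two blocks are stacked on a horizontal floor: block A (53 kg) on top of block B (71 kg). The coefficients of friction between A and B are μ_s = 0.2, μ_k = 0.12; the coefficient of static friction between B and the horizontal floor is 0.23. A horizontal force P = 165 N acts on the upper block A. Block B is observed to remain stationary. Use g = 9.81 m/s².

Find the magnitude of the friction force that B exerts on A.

f ≈ 62.4 N

The normal force B exerts on A is simply A's weight, N₁ = 519.9 N.
Maximum static friction on A from B: μ_s N₁ = 0.2×519.9 = 104 N.
P = 165 N exceeds that limit, so A slips over B and the interface friction becomes kinetic: f₁ = μ_k N₁ = 0.12×519.9 = 62.4 N.
B experiences an equal 62.4 N forward from A (third law). B is in equilibrium, so the floor supplies f₂ = 62.4 N of static friction (limit μ_s(m_A+m_B)g = 279.8 N, not exceeded).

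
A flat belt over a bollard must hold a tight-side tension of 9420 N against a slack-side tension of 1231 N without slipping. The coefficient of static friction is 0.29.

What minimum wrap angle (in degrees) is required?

T₂/T₁ = e^{μβ} → β = ln(T₂/T₁)/μ.
β = ln(9420/1231)/0.29 = 2.035/0.29 = 7.017 rad.
In degrees: β = 7.017 × 180/π = 402°.

β_min ≈ 402°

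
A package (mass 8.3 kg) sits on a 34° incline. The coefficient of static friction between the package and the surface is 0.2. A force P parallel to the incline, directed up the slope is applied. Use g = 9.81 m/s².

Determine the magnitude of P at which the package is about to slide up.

At impending motion up the slope, friction acts down-slope at its limit: f = μ_s N.
P is parallel to the surface, so N = m g cos θ = 67.5 N.
Along the incline: P = m g sin θ + μ_s N = 45.5 + 0.2×67.5 = 59 N.

P ≈ 59 N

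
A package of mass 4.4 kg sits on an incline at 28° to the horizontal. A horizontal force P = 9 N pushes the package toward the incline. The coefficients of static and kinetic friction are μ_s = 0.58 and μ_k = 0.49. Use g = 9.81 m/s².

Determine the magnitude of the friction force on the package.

f ≈ 12.3 N (up the incline)

The horizontal push has a component P sin θ into the surface, so N = m g cos θ + P sin θ = 38.11 + 4.225 = 42.34 N.
Along the incline, the net driving force (taking up-slope positive) is P cos θ − m g sin θ = 7.947 − 20.26 = -12.32 N, so equilibrium requires friction f = 12.32 N (up-slope).
The limit of static friction is μ_s N = 24.56 N.
|f_req| = 12.32 ≤ 24.56 N → the package is in equilibrium; friction equals the required value.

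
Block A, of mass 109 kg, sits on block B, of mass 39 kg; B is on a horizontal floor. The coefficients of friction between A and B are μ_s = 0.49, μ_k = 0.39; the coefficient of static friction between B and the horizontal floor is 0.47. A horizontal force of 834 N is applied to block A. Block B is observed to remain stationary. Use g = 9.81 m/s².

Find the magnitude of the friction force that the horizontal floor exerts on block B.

Normal force at the A–B interface: N₁ = m_A g = 1069 N.
So the A–B interface can sustain at most μ_s N₁ = 524 N of static friction.
P = 834 N exceeds that limit, so A slips over B and the interface friction becomes kinetic: f₁ = μ_k N₁ = 0.39×1069 = 417 N.
By Newton's third law B feels 417 N forward from A. With B stationary, the floor's static friction on B balances it: f₂ = 417 N (well within μ_s(m_A+m_B)g = 682.4 N).

f ≈ 417 N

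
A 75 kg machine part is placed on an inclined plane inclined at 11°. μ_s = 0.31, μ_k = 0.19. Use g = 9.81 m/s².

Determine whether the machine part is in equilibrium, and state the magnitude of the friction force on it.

f ≈ 140 N

N = m g cos θ = 722 N.
Down-slope weight component: m g sin θ = 140 N.
μ_s N = 224 N.
140 ≤ 224 N, so it stays put; friction = 140 N.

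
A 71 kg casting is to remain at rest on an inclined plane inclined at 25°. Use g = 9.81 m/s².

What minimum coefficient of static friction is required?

μ_s,min ≈ 0.466

At the slip threshold m g sin θ = μ_s m g cos θ, so μ_s,min = tan θ.
μ_s,min = tan 25° = 0.466.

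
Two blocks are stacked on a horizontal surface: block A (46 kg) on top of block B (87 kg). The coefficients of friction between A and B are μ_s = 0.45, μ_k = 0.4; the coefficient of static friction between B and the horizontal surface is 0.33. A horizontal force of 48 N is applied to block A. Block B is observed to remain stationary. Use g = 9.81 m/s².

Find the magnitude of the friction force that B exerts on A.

f ≈ 48 N

Between the blocks, N₁ = m_A g = 451.3 N.
Maximum static friction on A from B: μ_s N₁ = 0.45×451.3 = 203.1 N.
Since P = 48 N ≤ 203.1 N, A does not slip on B; friction on A equals P = 48 N.
By Newton's third law B feels 48 N forward from A. With B stationary, the floor's static friction on B balances it: f₂ = 48 N (well within μ_s(m_A+m_B)g = 430.6 N).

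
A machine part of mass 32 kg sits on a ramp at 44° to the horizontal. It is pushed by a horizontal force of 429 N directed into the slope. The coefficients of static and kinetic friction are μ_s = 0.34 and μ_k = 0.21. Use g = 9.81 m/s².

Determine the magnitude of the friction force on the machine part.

Resolve perpendicular to the incline: N = m g cos θ + P sin θ = 32×9.81×cos 44° + 429×sin 44° = 523.8 N.
Along the incline, the net driving force (taking up-slope positive) is P cos θ − m g sin θ = 308.6 − 218.1 = 90.53 N, so equilibrium requires friction f = -90.53 N (down-slope).
The limit of static friction is μ_s N = 178.1 N.
Since 90.53 N is within the 178.1 N limit, the machine part stays put and friction is exactly 90.5 N.

f ≈ 90.5 N (down the incline)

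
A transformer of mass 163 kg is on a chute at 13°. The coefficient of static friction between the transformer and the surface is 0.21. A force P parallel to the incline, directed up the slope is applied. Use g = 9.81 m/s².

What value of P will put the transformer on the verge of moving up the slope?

At impending motion up the slope, friction acts down-slope at its limit: f = μ_s N.
P is parallel to the surface, so N = m g cos θ = 1560 N.
Along the incline: P = m g sin θ + μ_s N = 360 + 0.21×1560 = 687 N.

P ≈ 687 N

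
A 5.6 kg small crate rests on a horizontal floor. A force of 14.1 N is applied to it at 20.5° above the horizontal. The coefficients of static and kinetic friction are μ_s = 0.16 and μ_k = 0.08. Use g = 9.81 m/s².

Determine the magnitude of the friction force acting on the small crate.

Vertical equilibrium gives N = m g − P sin α = 50 N.
For equilibrium, f = P cos α = 14.1×cos 20.5° = 13.21 N.
μ_s N = 0.16 × 50 = 8 N.
13.21 > 8 N → the small crate slides; f = μ_k N = 0.08×50 = 4 N.

f ≈ 4 N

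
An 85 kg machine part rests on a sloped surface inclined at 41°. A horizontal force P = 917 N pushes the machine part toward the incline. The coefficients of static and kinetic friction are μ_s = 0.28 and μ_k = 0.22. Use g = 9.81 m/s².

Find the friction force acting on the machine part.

f ≈ 145 N (down the incline)

Normal direction: N = m g cos θ + P sin θ = 1231 N.
Parallel to the incline: P cos θ − m g sin θ = 692.1 − 547.1 = 145 N; the friction needed to balance this is 145 N acting down the slope.
Maximum static friction: μ_s N = 0.28 × 1231 = 344.7 N.
Since 145 N is within the 344.7 N limit, the machine part stays put and friction is exactly 145 N.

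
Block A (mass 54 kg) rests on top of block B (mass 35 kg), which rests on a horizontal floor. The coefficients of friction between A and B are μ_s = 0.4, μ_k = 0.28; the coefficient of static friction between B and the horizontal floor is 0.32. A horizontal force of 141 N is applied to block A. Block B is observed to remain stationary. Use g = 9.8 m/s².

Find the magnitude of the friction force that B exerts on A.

f ≈ 141 N

Between the blocks, N₁ = m_A g = 529.2 N.
So the A–B interface can sustain at most μ_s N₁ = 211.7 N of static friction.
P = 141 N is within that limit, so A and B move together (both at rest); the A–B friction is simply f₁ = P = 141 N.
B experiences an equal 141 N forward from A (third law). B is in equilibrium, so the floor supplies f₂ = 141 N of static friction (limit μ_s(m_A+m_B)g = 279.1 N, not exceeded).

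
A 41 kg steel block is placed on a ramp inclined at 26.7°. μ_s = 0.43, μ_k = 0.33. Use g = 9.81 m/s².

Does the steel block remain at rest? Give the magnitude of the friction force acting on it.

f ≈ 119 N

N = m g cos θ = 359 N.
Down-slope weight component: m g sin θ = 181 N.
μ_s N = 155 N.
181 > 155 N, so it slides; kinetic friction f = μ_k N = 0.33×359 = 119 N.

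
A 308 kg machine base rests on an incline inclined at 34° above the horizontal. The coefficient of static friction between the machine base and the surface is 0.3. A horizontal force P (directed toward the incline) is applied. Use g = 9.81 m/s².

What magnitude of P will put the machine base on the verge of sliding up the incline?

At impending motion up the slope, friction acts down-slope at its limit: f = μ_s N.
Perpendicular to the incline: N = m g cos θ + P sin θ.
Along the incline: P cos θ = m g sin θ + μ_s N = m g sin θ + μ_s (m g cos θ + P sin θ).
Solving, P (cos θ − μ_s sin θ) = m g (sin θ + μ_s cos θ), so P = 308×9.81×(sin 34° + 0.3 cos 34°)/(cos 34° − 0.3 sin 34°) = 3020×0.8079/0.6613 = 3690 N.

P ≈ 3690 N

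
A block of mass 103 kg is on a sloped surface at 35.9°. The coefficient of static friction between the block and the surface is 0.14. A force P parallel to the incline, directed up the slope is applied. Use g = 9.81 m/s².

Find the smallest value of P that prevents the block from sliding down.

P_min ≈ 478 N

The block tends to slide down (tan θ > μ_s), so at the point of impending slip friction acts up-slope at its limit: f = μ_s N.
P is parallel to the surface, so N = m g cos θ = 818 N.
Along the incline: P + μ_s N = m g sin θ, so P = 592 − 0.14×818 = 478 N.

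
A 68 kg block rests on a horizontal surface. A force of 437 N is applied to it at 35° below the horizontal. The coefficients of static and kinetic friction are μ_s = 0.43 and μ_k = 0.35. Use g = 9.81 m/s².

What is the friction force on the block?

f ≈ 358 N

Vertical equilibrium gives N = m g + P sin α = 917.7 N.
The horizontal driving force is P cos α = 358 N, so equilibrium needs friction f = 358 N.
μ_s N = 0.43 × 917.7 = 394.6 N.
358 ≤ 394.6 N → static; friction equals the required 358 N.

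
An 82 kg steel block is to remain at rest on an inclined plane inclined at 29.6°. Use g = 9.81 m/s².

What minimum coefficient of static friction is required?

μ_s,min ≈ 0.568

At the slip threshold m g sin θ = μ_s m g cos θ, so μ_s,min = tan θ.
μ_s,min = tan 29.6° = 0.568.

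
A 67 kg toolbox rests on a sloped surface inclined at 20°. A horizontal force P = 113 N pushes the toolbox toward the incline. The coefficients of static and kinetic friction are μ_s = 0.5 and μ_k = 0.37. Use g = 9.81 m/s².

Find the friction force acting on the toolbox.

Normal direction: N = m g cos θ + P sin θ = 656.3 N.
Along the incline, the net driving force (taking up-slope positive) is P cos θ − m g sin θ = 106.2 − 224.8 = -118.6 N, so equilibrium requires friction f = 118.6 N (up-slope).
The limit of static friction is μ_s N = 328.1 N.
Since 118.6 N is within the 328.1 N limit, the toolbox stays put and friction is exactly 119 N.

f ≈ 119 N (up the incline)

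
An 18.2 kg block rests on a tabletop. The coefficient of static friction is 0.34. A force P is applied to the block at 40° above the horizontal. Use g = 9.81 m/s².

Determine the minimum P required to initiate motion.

N = m g − P sin α (the pull lifts the block).
At impending slip, P cos α = μ_s N = μ_s (m g − P sin α).
Solving: P (cos α + μ_s sin α) = μ_s m g → P = 0.34×179/(cos 40° + 0.34 sin 40°) = 60.7/0.9846 = 61.7 N.

P ≈ 61.7 N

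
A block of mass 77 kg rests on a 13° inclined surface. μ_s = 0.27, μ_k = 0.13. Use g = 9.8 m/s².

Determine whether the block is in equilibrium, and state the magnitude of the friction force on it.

f ≈ 170 N

N = m g cos θ = 735 N.
Down-slope weight component: m g sin θ = 170 N.
μ_s N = 199 N.
170 ≤ 199 N, so it stays put; friction = 170 N.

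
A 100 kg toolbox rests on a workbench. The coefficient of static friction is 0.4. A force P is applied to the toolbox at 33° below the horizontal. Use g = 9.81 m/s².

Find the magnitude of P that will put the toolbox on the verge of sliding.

P ≈ 632 N

N = m g + P sin α (the push presses the toolbox into the workbench).
At impending slip, P cos α = μ_s N = μ_s (m g + P sin α).
Solving: P (cos α − μ_s sin α) = μ_s m g → P = 0.4×981/(cos 33° − 0.4 sin 33°) = 392/0.6208 = 632 N.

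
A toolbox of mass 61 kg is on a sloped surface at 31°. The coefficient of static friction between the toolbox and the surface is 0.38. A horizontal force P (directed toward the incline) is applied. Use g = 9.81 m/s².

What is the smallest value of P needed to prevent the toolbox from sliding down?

P_min ≈ 108 N

The toolbox tends to slide down (tan θ > μ_s), so at the point of impending slip friction acts up-slope at its limit: f = μ_s N.
Perpendicular to the incline: N = m g cos θ + P sin θ.
Along the incline: P cos θ + μ_s N = m g sin θ, i.e. P cos θ + μ_s (m g cos θ + P sin θ) = m g sin θ.
Solving, P (cos θ + μ_s sin θ) = m g (sin θ − μ_s cos θ), so P = 598×0.1893/1.053 = 108 N.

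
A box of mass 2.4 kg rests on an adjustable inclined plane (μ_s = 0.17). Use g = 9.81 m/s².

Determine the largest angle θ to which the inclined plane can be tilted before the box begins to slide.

θ_max ≈ 9.65°

At the slip threshold, m g sin θ = μ_s · m g cos θ, so tan θ = μ_s.
θ_max = arctan(0.17) = 9.65°.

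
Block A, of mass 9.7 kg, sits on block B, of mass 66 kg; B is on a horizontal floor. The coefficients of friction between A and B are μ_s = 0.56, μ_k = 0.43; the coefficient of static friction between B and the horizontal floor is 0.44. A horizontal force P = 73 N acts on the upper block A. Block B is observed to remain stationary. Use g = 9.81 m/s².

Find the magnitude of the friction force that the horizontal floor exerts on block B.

f ≈ 40.9 N

Normal force at the A–B interface: N₁ = m_A g = 95.16 N.
So the A–B interface can sustain at most μ_s N₁ = 53.29 N of static friction.
Since P = 73 N > 53.29 N, A slides on B; the A–B friction is kinetic: f₁ = μ_k N₁ = 0.43×95.16 = 40.9 N.
B experiences an equal 40.9 N forward from A (third law). B is in equilibrium, so the floor supplies f₂ = 40.9 N of static friction (limit μ_s(m_A+m_B)g = 326.8 N, not exceeded).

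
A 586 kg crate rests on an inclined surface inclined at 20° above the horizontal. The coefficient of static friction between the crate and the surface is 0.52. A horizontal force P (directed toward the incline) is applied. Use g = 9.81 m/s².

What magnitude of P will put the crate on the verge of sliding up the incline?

At impending motion up the slope, friction acts down-slope at its limit: f = μ_s N.
Perpendicular to the incline: N = m g cos θ + P sin θ.
Along the incline: P cos θ = m g sin θ + μ_s N = m g sin θ + μ_s (m g cos θ + P sin θ).
Solving, P (cos θ − μ_s sin θ) = m g (sin θ + μ_s cos θ), so P = 586×9.81×(sin 20° + 0.52 cos 20°)/(cos 20° − 0.52 sin 20°) = 5750×0.8307/0.7618 = 6270 N.

P ≈ 6270 N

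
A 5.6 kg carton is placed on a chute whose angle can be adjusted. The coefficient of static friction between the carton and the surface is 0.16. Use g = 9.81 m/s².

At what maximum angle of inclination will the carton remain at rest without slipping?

θ_max ≈ 9.09°

At the slip threshold, m g sin θ = μ_s · m g cos θ, so tan θ = μ_s.
θ_max = arctan(0.16) = 9.09°.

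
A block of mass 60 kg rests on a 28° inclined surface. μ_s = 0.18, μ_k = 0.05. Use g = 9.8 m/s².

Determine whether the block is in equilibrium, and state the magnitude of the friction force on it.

N = m g cos θ = 519 N.
Down-slope weight component: m g sin θ = 276 N.
μ_s N = 93.5 N.
276 > 93.5 N, so it slides; kinetic friction f = μ_k N = 0.05×519 = 26 N.

f ≈ 26 N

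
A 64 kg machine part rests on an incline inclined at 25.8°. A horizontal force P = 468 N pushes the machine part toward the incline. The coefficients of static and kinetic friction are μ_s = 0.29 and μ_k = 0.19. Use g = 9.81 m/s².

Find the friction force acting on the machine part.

f ≈ 148 N (down the incline)

Normal direction: N = m g cos θ + P sin θ = 768.9 N.
Along the incline, the net driving force (taking up-slope positive) is P cos θ − m g sin θ = 421.3 − 273.3 = 148.1 N, so equilibrium requires friction f = -148.1 N (down-slope).
The limit of static friction is μ_s N = 223 N.
|f_req| = 148.1 ≤ 223 N → the machine part is in equilibrium; friction equals the required value.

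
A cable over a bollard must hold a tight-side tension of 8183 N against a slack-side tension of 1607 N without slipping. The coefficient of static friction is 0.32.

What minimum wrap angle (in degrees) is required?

β_min ≈ 291°

T₂/T₁ = e^{μβ} → β = ln(T₂/T₁)/μ.
β = ln(8183/1607)/0.32 = 1.628/0.32 = 5.087 rad.
In degrees: β = 5.087 × 180/π = 291°.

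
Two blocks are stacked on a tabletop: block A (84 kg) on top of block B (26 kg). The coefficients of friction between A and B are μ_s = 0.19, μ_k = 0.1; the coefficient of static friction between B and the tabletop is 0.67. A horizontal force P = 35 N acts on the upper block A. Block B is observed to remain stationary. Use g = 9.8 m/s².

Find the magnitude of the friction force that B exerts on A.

Normal force at the A–B interface: N₁ = m_A g = 823.2 N.
So the A–B interface can sustain at most μ_s N₁ = 156.4 N of static friction.
Since P = 35 N ≤ 156.4 N, A does not slip on B; friction on A equals P = 35 N.
B experiences an equal 35 N forward from A (third law). B is in equilibrium, so the floor supplies f₂ = 35 N of static friction (limit μ_s(m_A+m_B)g = 722.3 N, not exceeded).

f ≈ 35 N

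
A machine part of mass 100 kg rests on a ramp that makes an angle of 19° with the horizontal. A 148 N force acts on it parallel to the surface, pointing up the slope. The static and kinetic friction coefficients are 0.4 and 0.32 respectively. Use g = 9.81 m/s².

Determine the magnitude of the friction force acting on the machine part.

f ≈ 171 N (up the incline)

Perpendicular to the surface, N = m g cos θ = 100·9.81·cos 19° = 927.6 N.
The friction needed for equilibrium is m g sin θ − P = 319.4 − 148 = 171.4 N, measured positive up-slope.
The static-friction ceiling is μ_s N = 0.4 × 927.6 = 371 N.
Since |171.4| ≤ 371 N, the machine part remains in static equilibrium and friction takes exactly the required value.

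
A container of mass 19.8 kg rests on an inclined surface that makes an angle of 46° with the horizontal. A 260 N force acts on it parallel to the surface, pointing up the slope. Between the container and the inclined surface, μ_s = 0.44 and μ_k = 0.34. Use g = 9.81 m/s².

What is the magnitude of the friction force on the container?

Perpendicular to the surface, N = m g cos θ = 19.8·9.81·cos 46° = 134.9 N.
For equilibrium along the incline the friction force must supply f = m g sin θ − P = 139.7 − 260 = -120.3 N (positive meaning up-slope).
Maximum static friction available: μ_s N = 0.44 × 134.9 = 59.37 N.
|-120.3| exceeds 59.37 N, so the container slips up-slope; friction is kinetic, f = μ_k N = 0.34×134.9 = 45.9 N.

f ≈ 45.9 N (down the incline)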